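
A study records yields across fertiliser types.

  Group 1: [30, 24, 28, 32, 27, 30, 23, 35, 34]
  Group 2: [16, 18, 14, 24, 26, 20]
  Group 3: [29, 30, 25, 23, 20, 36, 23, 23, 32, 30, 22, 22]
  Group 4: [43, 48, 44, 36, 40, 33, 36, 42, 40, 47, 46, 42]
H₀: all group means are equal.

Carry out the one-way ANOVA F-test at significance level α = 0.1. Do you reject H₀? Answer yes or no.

reject H₀: yes

Group means [29.22, 19.67, 26.25, 41.42], grand mean 30.590
SSB = Σnᵢ(x̄ᵢ−x̄)² = 2365.380; SSW = ΣΣ(x−x̄ᵢ)² = 756.056
MSB = 2365.380/3 = 788.4601; MSW = 756.056/35 = 21.6016
F = MSB/MSW = 36.5001
df = (3, 35)
p-value (upper-tail) = 0.00000
At α=0.1: p < α → reject H₀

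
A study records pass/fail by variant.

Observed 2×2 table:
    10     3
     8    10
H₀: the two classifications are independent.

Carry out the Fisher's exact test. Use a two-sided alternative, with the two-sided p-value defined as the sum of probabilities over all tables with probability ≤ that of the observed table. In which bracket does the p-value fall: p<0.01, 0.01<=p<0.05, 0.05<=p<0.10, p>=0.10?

p-value bracket: p>=0.10

Margins: r₁=13, r₂=18, c₁=18, c₂=13, n=31
p_obs = C(13,10)·C(18,8)/C(31,18); sum pmf over tables with pmf ≤ p_obs
p-value (two-sided) = 0.13919
→ bracket: p>=0.10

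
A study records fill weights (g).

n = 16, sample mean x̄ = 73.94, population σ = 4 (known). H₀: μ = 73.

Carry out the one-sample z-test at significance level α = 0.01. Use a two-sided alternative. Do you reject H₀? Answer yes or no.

SE = σ/√n = 4/√16 = 1.0000
z = (x̄−μ₀)/SE = (73.94−73)/1.0000 = 0.9400
p-value (two-sided) = 0.34722
At α=0.01: p ≥ α → fail to reject H₀

reject H₀: no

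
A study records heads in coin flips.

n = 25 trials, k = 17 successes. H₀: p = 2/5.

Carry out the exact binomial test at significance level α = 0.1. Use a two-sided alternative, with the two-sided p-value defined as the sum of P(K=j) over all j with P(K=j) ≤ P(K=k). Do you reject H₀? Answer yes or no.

Exact binomial: n=25, k=17, p₀=2/5=0.4000
P(X=j) = C(n,j)·p₀^j·(1−p₀)^(n−j); p = Σ P(X=j) over j with P(X=j) ≤ P(X=17)
p-value (two-sided) = 0.00669
At α=0.1: p < α → reject H₀

reject H₀: yes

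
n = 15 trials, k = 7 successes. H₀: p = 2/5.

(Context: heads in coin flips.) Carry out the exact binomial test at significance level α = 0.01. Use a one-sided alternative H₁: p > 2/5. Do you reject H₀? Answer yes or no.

reject H₀: no

Exact binomial: n=15, k=7, p₀=2/5=0.4000
P(X≥7) from Σ C(n,i)·p₀^i·(1−p₀)^(n−i)
p-value (one-sided, H₁ greater) = 0.39019
At α=0.01: p ≥ α → fail to reject H₀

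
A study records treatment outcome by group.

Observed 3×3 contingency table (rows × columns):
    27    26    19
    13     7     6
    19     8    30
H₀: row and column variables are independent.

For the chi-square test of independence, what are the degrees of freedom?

df = (r−1)(c−1) = (3−1)·(3−1) = 4

degrees of freedom = 4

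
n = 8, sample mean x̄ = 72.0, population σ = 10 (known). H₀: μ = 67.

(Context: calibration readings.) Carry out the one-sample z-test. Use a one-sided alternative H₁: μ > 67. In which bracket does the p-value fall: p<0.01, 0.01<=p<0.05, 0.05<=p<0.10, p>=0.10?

SE = σ/√n = 10/√8 = 3.5355
z = (x̄−μ₀)/SE = (72.0−67)/3.5355 = 1.4142
p-value (one-sided, H₁ greater) = 0.07865
→ bracket: 0.05<=p<0.10

p-value bracket: 0.05<=p<0.10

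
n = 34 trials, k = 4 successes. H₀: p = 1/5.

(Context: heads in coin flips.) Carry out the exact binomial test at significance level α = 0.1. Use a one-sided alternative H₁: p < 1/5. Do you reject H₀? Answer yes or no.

reject H₀: no

Exact binomial: n=34, k=4, p₀=1/5=0.2000
P(X≤4) from Σ C(n,i)·p₀^i·(1−p₀)^(n−i)
p-value (one-sided, H₁ less) = 0.16186
At α=0.1: p ≥ α → fail to reject H₀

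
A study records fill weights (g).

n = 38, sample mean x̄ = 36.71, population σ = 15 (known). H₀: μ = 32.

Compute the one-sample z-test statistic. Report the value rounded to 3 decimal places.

test statistic = 1.936

SE = σ/√n = 15/√38 = 2.4333
z = (x̄−μ₀)/SE = (36.71−32)/2.4333 = 1.9356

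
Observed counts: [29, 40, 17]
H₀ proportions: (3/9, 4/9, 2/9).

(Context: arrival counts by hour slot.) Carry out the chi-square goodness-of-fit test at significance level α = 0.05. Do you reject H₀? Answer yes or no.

n = 86; E_i = n·p_i = [28.67, 38.22, 19.11]
χ² = (29−28.67)²/28.67 + (40−38.22)²/38.22 + (17−19.11)²/19.11 = 0.3198
df = 2
p-value (upper-tail) = 0.85224
At α=0.05: p ≥ α → fail to reject H₀

reject H₀: no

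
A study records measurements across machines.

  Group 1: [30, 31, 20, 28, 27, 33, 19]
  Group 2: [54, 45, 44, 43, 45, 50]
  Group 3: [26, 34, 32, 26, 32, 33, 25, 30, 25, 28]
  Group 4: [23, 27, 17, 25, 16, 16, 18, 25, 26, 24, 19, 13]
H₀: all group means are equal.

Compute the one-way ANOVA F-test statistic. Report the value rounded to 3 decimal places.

test statistic = 45.580

Group means [26.86, 46.83, 29.10, 20.75], grand mean 28.829
SSB = Σnᵢ(x̄ᵢ−x̄)² = 2756.131; SSW = ΣΣ(x−x̄ᵢ)² = 624.840
MSB = 2756.131/3 = 918.7103; MSW = 624.840/31 = 20.1561
F = MSB/MSW = 45.5797
df = (3, 31)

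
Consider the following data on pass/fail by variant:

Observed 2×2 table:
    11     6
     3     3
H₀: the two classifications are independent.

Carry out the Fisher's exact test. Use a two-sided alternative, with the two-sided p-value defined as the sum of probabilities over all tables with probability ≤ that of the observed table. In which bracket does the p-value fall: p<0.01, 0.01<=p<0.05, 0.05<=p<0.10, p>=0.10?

p-value bracket: p>=0.10

Margins: r₁=17, r₂=6, c₁=14, c₂=9, n=23
p_obs = C(17,11)·C(6,3)/C(23,14); sum pmf over tables with pmf ≤ p_obs
p-value (two-sided) = 0.64302
→ bracket: p>=0.10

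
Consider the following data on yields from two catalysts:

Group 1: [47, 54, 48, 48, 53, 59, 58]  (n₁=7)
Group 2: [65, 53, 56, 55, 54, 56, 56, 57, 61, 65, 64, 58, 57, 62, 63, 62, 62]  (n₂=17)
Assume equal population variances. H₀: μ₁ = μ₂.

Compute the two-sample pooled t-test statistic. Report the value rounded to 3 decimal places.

x̄₁=52.429, s₁=4.928, n₁=7
x̄₂=59.176, s₂=4.004, n₂=17
s_p² = [6·4.928² + 16·4.004²]/22 = 18.2811
SE = √(s_p²·(1/7+1/17)) = 1.9201
t = (52.429−59.176)/1.9201 = -3.5143
df = 22

test statistic = -3.514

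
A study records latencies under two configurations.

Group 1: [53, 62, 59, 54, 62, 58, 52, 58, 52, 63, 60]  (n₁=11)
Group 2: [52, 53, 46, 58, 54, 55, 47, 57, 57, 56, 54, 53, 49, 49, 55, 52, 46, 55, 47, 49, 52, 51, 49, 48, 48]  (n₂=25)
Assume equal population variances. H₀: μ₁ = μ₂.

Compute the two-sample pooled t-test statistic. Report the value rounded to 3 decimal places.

test statistic = 4.227

x̄₁=57.545, s₁=4.156, n₁=11
x̄₂=51.680, s₂=3.694, n₂=25
s_p² = [10·4.156² + 24·3.694²]/34 = 14.7108
SE = √(s_p²·(1/11+1/25)) = 1.3877
t = (57.545−51.680)/1.3877 = 4.2267
df = 34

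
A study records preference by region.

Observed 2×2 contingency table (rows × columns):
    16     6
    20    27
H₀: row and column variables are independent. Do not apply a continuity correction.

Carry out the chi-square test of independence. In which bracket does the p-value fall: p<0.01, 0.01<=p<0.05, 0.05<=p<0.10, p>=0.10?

p-value bracket: 0.01<=p<0.05

Row totals [22, 47], col totals [36, 33], n=69
χ² = (16−11.48)²/11.48 + (6−10.52)²/10.52 + (20−24.52)²/24.52 + (27−22.48)²/22.48 = 5.4679
df = 1
p-value (upper-tail) = 0.01937
→ bracket: 0.01<=p<0.05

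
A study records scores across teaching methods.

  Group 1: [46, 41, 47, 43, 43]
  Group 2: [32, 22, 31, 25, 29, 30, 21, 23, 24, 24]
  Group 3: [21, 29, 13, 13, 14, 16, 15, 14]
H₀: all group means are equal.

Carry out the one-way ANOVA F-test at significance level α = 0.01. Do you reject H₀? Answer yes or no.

reject H₀: yes

Group means [44.00, 26.10, 16.88], grand mean 26.783
SSB = Σnᵢ(x̄ᵢ−x̄)² = 2272.138; SSW = ΣΣ(x−x̄ᵢ)² = 383.775
MSB = 2272.138/2 = 1136.0690; MSW = 383.775/20 = 19.1887
F = MSB/MSW = 59.2050
df = (2, 20)
p-value (upper-tail) = 0.00000
At α=0.01: p < α → reject H₀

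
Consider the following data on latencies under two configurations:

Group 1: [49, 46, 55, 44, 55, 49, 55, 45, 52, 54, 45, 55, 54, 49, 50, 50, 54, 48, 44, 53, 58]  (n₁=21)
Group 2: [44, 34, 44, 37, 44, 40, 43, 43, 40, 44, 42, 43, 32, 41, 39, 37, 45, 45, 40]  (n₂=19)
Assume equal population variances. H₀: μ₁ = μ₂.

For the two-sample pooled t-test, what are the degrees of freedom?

degrees of freedom = 38

df = n₁ + n₂ − 2 = 21 + 19 − 2 = 38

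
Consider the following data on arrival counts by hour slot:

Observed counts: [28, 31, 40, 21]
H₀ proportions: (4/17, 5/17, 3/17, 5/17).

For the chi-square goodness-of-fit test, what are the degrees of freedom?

df = k − 1 = 4 − 1 = 3

degrees of freedom = 3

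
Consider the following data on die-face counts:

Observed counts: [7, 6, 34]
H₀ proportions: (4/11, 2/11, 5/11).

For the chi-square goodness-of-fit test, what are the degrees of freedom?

df = k − 1 = 3 − 1 = 2

degrees of freedom = 2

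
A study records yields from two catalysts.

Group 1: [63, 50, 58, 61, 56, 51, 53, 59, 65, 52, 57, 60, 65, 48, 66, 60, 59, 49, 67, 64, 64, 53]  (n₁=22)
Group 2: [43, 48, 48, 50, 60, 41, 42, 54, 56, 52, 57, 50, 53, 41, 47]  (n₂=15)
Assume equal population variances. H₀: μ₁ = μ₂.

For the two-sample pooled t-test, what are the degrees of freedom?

df = n₁ + n₂ − 2 = 22 + 15 − 2 = 35

degrees of freedom = 35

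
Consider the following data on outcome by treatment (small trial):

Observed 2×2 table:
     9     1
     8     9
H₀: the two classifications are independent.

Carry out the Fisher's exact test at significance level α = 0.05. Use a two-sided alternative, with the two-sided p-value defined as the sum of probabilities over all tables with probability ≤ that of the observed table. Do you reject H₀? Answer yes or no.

Margins: r₁=10, r₂=17, c₁=17, c₂=10, n=27
p_obs = C(10,9)·C(17,8)/C(27,17); sum pmf over tables with pmf ≤ p_obs
p-value (two-sided) = 0.04154
At α=0.05: p < α → reject H₀

reject H₀: yes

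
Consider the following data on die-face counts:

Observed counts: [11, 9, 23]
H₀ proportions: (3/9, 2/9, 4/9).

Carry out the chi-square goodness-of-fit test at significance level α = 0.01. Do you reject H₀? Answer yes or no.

n = 43; E_i = n·p_i = [14.33, 9.56, 19.11]
χ² = (11−14.33)²/14.33 + (9−9.56)²/9.56 + (23−19.11)²/19.11 = 1.5988
df = 2
p-value (upper-tail) = 0.44959
At α=0.01: p ≥ α → fail to reject H₀

reject H₀: no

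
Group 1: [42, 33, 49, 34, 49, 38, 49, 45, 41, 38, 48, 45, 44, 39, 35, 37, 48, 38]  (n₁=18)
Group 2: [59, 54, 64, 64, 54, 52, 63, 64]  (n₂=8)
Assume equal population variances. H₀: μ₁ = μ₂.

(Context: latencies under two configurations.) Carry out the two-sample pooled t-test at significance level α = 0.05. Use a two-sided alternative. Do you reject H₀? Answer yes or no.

reject H₀: yes

x̄₁=41.778, s₁=5.515, n₁=18
x̄₂=59.250, s₂=5.203, n₂=8
s_p² = [17·5.515² + 7·5.203²]/24 = 29.4421
SE = √(s_p²·(1/18+1/8)) = 2.3056
t = (41.778−59.250)/2.3056 = -7.5781
df = 24
p-value (two-sided) = 0.00000
At α=0.05: p < α → reject H₀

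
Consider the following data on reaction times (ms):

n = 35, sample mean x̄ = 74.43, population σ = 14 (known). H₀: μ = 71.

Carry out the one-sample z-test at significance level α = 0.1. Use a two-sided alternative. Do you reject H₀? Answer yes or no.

reject H₀: no

SE = σ/√n = 14/√35 = 2.3664
z = (x̄−μ₀)/SE = (74.43−71)/2.3664 = 1.4494
p-value (two-sided) = 0.14721
At α=0.1: p ≥ α → fail to reject H₀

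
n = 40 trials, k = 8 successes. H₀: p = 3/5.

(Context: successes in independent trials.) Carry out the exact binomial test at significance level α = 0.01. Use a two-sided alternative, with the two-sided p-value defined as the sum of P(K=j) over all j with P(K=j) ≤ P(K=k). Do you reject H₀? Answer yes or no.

Exact binomial: n=40, k=8, p₀=3/5=0.6000
P(X=j) = C(n,j)·p₀^j·(1−p₀)^(n−j); p = Σ P(X=j) over j with P(X=j) ≤ P(X=8)
p-value (two-sided) = 0.00000
At α=0.01: p < α → reject H₀

reject H₀: yes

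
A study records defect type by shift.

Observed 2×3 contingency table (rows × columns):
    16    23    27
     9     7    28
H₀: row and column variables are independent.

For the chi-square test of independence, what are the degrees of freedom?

degrees of freedom = 2

df = (r−1)(c−1) = (2−1)·(3−1) = 2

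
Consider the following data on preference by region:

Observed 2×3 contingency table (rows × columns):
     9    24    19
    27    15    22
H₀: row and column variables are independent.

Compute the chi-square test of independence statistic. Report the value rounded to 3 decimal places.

Row totals [52, 64], col totals [36, 39, 41], n=116
χ² = (9−16.14)²/16.14 + (24−17.48)²/17.48 + (19−18.38)²/18.38 + (27−19.86)²/19.86 + (15−21.52)²/21.52 + (22−22.62)²/22.62 = 10.1638
df = 2

test statistic = 10.164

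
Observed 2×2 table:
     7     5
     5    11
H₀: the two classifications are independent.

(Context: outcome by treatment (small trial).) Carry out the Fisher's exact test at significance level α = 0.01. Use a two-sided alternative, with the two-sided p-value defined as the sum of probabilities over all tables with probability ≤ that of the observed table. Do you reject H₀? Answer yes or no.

reject H₀: no

Margins: r₁=12, r₂=16, c₁=12, c₂=16, n=28
p_obs = C(12,7)·C(16,5)/C(28,12); sum pmf over tables with pmf ≤ p_obs
p-value (two-sided) = 0.24953
At α=0.01: p ≥ α → fail to reject H₀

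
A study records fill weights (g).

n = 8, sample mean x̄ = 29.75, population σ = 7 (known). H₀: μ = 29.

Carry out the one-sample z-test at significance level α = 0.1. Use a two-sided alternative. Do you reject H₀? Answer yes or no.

reject H₀: no

SE = σ/√n = 7/√8 = 2.4749
z = (x̄−μ₀)/SE = (29.75−29)/2.4749 = 0.3030
p-value (two-sided) = 0.76185
At α=0.1: p ≥ α → fail to reject H₀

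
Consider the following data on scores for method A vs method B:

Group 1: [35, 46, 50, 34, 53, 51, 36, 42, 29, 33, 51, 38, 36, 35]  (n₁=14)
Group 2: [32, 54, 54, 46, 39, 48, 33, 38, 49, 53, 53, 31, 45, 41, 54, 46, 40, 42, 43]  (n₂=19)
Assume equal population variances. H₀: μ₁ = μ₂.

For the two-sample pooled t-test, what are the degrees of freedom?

degrees of freedom = 31

df = n₁ + n₂ − 2 = 14 + 19 − 2 = 31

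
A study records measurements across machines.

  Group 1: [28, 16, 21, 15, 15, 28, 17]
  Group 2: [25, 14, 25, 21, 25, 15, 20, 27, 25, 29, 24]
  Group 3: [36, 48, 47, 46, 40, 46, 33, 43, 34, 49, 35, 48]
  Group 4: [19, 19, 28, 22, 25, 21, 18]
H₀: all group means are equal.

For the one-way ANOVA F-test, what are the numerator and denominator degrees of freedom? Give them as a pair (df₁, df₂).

degrees of freedom = [3, 33]

k = 4 groups, N = 37 total
df = (k−1, N−k) = (4−1, 37−4) = (3, 33)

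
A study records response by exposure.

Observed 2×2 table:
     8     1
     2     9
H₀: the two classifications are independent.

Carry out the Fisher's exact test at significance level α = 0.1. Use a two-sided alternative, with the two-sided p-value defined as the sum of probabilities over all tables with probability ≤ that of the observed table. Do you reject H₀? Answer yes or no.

reject H₀: yes

Margins: r₁=9, r₂=11, c₁=10, c₂=10, n=20
p_obs = C(9,8)·C(11,2)/C(20,10); sum pmf over tables with pmf ≤ p_obs
p-value (two-sided) = 0.00548
At α=0.1: p < α → reject H₀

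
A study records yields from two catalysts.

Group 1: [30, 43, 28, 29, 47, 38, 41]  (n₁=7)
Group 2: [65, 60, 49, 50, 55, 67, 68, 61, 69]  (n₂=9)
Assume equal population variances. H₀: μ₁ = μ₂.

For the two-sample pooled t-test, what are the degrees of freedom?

degrees of freedom = 14

df = n₁ + n₂ − 2 = 7 + 9 − 2 = 14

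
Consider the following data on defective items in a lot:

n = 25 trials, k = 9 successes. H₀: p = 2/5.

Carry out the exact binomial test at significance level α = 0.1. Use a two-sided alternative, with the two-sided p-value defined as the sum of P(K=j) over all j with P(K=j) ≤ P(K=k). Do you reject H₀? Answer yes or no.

reject H₀: no

Exact binomial: n=25, k=9, p₀=2/5=0.4000
P(X=j) = C(n,j)·p₀^j·(1−p₀)^(n−j); p = Σ P(X=j) over j with P(X=j) ≤ P(X=9)
p-value (two-sided) = 0.83884
At α=0.1: p ≥ α → fail to reject H₀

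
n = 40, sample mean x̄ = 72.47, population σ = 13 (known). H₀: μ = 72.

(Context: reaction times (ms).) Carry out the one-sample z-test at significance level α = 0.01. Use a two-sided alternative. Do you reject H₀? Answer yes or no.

SE = σ/√n = 13/√40 = 2.0555
z = (x̄−μ₀)/SE = (72.47−72)/2.0555 = 0.2287
p-value (two-sided) = 0.81914
At α=0.01: p ≥ α → fail to reject H₀

reject H₀: no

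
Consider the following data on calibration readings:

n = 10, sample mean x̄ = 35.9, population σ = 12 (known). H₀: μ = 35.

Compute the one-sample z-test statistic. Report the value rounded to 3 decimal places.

test statistic = 0.237

SE = σ/√n = 12/√10 = 3.7947
z = (x̄−μ₀)/SE = (35.9−35)/3.7947 = 0.2372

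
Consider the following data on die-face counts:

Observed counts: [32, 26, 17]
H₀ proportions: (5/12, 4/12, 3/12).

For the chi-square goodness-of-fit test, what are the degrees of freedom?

degrees of freedom = 2

df = k − 1 = 3 − 1 = 2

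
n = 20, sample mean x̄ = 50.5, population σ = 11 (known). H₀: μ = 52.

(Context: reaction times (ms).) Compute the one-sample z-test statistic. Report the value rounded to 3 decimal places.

SE = σ/√n = 11/√20 = 2.4597
z = (x̄−μ₀)/SE = (50.5−52)/2.4597 = -0.6098

test statistic = -0.610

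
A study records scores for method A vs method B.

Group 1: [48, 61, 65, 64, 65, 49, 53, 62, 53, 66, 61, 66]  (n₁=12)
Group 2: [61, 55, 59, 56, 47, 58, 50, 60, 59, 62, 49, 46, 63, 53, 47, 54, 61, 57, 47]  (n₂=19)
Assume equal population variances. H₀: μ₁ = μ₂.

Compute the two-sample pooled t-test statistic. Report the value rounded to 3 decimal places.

test statistic = 1.970

x̄₁=59.417, s₁=6.762, n₁=12
x̄₂=54.947, s₂=5.749, n₂=19
s_p² = [11·6.762² + 18·5.749²]/29 = 37.8574
SE = √(s_p²·(1/12+1/19)) = 2.2688
t = (59.417−54.947)/2.2688 = 1.9699
df = 29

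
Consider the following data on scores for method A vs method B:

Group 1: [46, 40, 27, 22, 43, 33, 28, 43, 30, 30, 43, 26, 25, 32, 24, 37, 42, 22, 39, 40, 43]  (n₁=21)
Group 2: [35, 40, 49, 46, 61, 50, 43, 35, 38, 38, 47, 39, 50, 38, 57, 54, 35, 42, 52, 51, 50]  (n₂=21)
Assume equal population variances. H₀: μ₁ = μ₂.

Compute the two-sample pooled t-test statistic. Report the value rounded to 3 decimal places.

x̄₁=34.048, s₁=8.040, n₁=21
x̄₂=45.238, s₂=7.687, n₂=21
s_p² = [20·8.040² + 20·7.687²]/40 = 61.8690
SE = √(s_p²·(1/21+1/21)) = 2.4274
t = (34.048−45.238)/2.4274 = -4.6101
df = 40

test statistic = -4.610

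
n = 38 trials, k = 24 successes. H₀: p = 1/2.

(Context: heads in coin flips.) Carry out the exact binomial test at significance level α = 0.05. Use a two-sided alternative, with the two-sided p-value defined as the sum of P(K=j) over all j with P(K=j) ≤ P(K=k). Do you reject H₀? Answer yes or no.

Exact binomial: n=38, k=24, p₀=1/2=0.5000
P(X=j) = C(n,j)·p₀^j·(1−p₀)^(n−j); p = Σ P(X=j) over j with P(X=j) ≤ P(X=24)
p-value (two-sided) = 0.14331
At α=0.05: p ≥ α → fail to reject H₀

reject H₀: no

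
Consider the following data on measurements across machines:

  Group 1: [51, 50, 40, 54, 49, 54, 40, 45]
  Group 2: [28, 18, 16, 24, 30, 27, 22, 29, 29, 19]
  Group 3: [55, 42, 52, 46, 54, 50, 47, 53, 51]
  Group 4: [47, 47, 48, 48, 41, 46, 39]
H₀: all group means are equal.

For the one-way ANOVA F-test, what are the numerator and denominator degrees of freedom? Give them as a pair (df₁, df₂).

degrees of freedom = [3, 30]

k = 4 groups, N = 34 total
df = (k−1, N−k) = (4−1, 34−4) = (3, 30)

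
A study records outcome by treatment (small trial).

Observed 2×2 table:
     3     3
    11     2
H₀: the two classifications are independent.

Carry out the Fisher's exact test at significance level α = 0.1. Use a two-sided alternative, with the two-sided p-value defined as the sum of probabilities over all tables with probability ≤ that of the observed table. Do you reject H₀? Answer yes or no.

Margins: r₁=6, r₂=13, c₁=14, c₂=5, n=19
p_obs = C(6,3)·C(13,11)/C(19,14); sum pmf over tables with pmf ≤ p_obs
p-value (two-sided) = 0.26213
At α=0.1: p ≥ α → fail to reject H₀

reject H₀: no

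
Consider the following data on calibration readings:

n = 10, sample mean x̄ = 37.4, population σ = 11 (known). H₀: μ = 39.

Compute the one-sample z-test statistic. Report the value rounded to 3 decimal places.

SE = σ/√n = 11/√10 = 3.4785
z = (x̄−μ₀)/SE = (37.4−39)/3.4785 = -0.4600

test statistic = -0.460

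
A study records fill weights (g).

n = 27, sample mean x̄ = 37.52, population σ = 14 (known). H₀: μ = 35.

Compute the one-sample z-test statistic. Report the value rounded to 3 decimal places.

test statistic = 0.935

SE = σ/√n = 14/√27 = 2.6943
z = (x̄−μ₀)/SE = (37.52−35)/2.6943 = 0.9353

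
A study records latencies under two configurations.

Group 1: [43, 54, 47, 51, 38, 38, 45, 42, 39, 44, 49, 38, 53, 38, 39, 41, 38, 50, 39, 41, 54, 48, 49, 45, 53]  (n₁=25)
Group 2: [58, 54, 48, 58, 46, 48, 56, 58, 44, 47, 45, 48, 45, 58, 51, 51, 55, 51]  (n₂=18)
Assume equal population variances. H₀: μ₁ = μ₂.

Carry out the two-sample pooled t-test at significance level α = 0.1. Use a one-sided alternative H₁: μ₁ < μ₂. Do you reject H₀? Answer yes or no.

reject H₀: yes

x̄₁=44.640, s₁=5.744, n₁=25
x̄₂=51.167, s₂=5.056, n₂=18
s_p² = [24·5.744² + 17·5.056²]/41 = 29.9088
SE = √(s_p²·(1/25+1/18)) = 1.6905
t = (44.640−51.167)/1.6905 = -3.8607
df = 41
p-value (one-sided, H₁ less) = 0.00020
At α=0.1: p < α → reject H₀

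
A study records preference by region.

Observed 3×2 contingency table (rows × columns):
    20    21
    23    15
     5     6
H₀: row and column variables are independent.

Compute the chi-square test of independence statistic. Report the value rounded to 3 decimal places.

Row totals [41, 38, 11], col totals [48, 42], n=90
χ² = (20−21.87)²/21.87 + (21−19.13)²/19.13 + (23−20.27)²/20.27 + (15−17.73)²/17.73 + (5−5.87)²/5.87 + (6−5.13)²/5.13 = 1.4058
df = 2

test statistic = 1.406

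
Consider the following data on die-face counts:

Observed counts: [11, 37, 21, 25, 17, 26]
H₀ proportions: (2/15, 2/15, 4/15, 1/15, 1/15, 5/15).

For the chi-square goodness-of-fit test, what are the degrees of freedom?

df = k − 1 = 6 − 1 = 5

degrees of freedom = 5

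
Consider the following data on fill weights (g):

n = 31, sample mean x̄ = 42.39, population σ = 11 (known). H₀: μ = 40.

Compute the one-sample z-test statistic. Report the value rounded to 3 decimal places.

test statistic = 1.210

SE = σ/√n = 11/√31 = 1.9757
z = (x̄−μ₀)/SE = (42.39−40)/1.9757 = 1.2097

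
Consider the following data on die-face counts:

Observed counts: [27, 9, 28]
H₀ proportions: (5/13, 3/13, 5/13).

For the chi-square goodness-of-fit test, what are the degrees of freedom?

degrees of freedom = 2

df = k − 1 = 3 − 1 = 2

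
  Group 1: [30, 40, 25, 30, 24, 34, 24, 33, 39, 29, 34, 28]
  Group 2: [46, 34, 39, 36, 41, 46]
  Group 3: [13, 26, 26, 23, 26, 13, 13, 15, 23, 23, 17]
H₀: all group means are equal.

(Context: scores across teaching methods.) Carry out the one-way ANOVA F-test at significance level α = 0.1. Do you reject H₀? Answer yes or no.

reject H₀: yes

Group means [30.83, 40.33, 19.82], grand mean 28.621
SSB = Σnᵢ(x̄ᵢ−x̄)² = 1734.191; SSW = ΣΣ(x−x̄ᵢ)² = 756.636
MSB = 1734.191/2 = 867.0956; MSW = 756.636/26 = 29.1014
F = MSB/MSW = 29.7957
df = (2, 26)
p-value (upper-tail) = 0.00000
At α=0.1: p < α → reject H₀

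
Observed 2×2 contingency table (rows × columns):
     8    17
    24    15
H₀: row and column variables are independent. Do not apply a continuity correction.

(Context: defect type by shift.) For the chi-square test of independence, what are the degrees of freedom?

df = (r−1)(c−1) = (2−1)·(2−1) = 1

degrees of freedom = 1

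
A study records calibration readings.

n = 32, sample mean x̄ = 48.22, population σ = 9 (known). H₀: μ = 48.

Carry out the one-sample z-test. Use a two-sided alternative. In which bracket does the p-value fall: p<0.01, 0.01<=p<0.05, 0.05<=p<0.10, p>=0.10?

p-value bracket: p>=0.10

SE = σ/√n = 9/√32 = 1.5910
z = (x̄−μ₀)/SE = (48.22−48)/1.5910 = 0.1383
p-value (two-sided) = 0.89002
→ bracket: p>=0.10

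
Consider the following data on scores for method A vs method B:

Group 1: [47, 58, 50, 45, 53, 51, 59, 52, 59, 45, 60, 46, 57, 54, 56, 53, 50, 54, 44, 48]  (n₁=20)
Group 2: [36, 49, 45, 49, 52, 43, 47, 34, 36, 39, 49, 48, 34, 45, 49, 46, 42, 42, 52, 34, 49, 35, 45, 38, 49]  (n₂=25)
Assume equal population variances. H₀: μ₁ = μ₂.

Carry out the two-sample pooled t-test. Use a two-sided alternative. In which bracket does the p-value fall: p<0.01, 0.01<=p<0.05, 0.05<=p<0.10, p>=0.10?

p-value bracket: p<0.01

x̄₁=52.050, s₁=5.114, n₁=20
x̄₂=43.480, s₂=6.063, n₂=25
s_p² = [19·5.114² + 24·6.063²]/43 = 32.0742
SE = √(s_p²·(1/20+1/25)) = 1.6990
t = (52.050−43.480)/1.6990 = 5.0441
df = 43
p-value (two-sided) = 0.00001
→ bracket: p<0.01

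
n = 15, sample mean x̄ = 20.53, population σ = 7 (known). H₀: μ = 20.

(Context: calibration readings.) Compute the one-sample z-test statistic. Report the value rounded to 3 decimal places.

test statistic = 0.293

SE = σ/√n = 7/√15 = 1.8074
z = (x̄−μ₀)/SE = (20.53−20)/1.8074 = 0.2932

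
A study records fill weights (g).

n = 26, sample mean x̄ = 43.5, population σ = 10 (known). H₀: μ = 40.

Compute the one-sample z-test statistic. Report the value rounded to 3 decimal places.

SE = σ/√n = 10/√26 = 1.9612
z = (x̄−μ₀)/SE = (43.5−40)/1.9612 = 1.7847

test statistic = 1.785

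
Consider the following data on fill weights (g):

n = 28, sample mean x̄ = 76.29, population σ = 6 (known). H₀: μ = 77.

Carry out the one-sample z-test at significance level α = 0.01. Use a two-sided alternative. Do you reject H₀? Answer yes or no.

reject H₀: no

SE = σ/√n = 6/√28 = 1.1339
z = (x̄−μ₀)/SE = (76.29−77)/1.1339 = -0.6262
p-value (two-sided) = 0.53121
At α=0.01: p ≥ α → fail to reject H₀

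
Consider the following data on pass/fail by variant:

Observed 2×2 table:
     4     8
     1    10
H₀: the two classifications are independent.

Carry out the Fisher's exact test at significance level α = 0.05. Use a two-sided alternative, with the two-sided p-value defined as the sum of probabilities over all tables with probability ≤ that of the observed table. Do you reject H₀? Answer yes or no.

Margins: r₁=12, r₂=11, c₁=5, c₂=18, n=23
p_obs = C(12,4)·C(11,1)/C(23,5); sum pmf over tables with pmf ≤ p_obs
p-value (two-sided) = 0.31677
At α=0.05: p ≥ α → fail to reject H₀

reject H₀: no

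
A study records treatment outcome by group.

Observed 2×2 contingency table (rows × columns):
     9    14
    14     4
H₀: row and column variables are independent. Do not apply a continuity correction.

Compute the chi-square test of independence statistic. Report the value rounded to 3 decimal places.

Row totals [23, 18], col totals [23, 18], n=41
χ² = (9−12.90)²/12.90 + (14−10.10)²/10.10 + (14−10.10)²/10.10 + (4−7.90)²/7.90 = 6.1238
df = 1

test statistic = 6.124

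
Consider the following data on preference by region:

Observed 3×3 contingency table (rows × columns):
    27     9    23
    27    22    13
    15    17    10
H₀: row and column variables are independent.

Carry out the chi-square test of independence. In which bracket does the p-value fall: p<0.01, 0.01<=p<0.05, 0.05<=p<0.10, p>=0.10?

Row totals [59, 62, 42], col totals [69, 48, 46], n=163
χ² = (27−24.98)²/24.98 + (9−17.37)²/17.37 + (23−16.65)²/16.65 + (27−26.25)²/26.25 + (22−18.26)²/18.26 + (13−17.50)²/17.50 + (15−17.78)²/17.78 + (17−12.37)²/12.37 + (10−11.85)²/11.85 = 11.0252
df = 4
p-value (upper-tail) = 0.02628
→ bracket: 0.01<=p<0.05

p-value bracket: 0.01<=p<0.05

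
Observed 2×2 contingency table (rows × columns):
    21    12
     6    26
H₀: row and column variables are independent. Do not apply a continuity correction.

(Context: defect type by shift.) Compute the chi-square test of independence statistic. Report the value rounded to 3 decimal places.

Row totals [33, 32], col totals [27, 38], n=65
χ² = (21−13.71)²/13.71 + (12−19.29)²/19.29 + (6−13.29)²/13.29 + (26−18.71)²/18.71 = 13.4790
df = 1

test statistic = 13.479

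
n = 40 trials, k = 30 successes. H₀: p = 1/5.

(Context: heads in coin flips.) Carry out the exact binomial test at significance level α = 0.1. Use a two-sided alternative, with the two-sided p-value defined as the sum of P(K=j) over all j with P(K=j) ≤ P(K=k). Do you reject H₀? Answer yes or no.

Exact binomial: n=40, k=30, p₀=1/5=0.2000
P(X=j) = C(n,j)·p₀^j·(1−p₀)^(n−j); p = Σ P(X=j) over j with P(X=j) ≤ P(X=30)
p-value (two-sided) = 0.00000
At α=0.1: p < α → reject H₀

reject H₀: yes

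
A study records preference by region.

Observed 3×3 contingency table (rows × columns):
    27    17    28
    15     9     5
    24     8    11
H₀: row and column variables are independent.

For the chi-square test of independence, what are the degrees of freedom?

degrees of freedom = 4

df = (r−1)(c−1) = (3−1)·(3−1) = 4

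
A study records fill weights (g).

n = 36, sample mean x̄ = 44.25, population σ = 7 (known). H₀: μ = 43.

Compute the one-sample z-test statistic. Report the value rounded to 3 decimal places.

test statistic = 1.071

SE = σ/√n = 7/√36 = 1.1667
z = (x̄−μ₀)/SE = (44.25−43)/1.1667 = 1.0714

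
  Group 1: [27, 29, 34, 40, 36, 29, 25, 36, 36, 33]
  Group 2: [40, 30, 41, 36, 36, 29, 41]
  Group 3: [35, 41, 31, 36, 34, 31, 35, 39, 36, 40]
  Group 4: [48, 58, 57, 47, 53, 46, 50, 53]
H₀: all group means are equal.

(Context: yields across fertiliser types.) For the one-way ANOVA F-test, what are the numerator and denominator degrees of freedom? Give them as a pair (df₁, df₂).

k = 4 groups, N = 35 total
df = (k−1, N−k) = (4−1, 35−4) = (3, 31)

degrees of freedom = [3, 31]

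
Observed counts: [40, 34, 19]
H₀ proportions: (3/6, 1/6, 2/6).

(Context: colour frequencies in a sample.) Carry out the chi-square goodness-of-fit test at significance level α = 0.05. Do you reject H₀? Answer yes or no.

n = 93; E_i = n·p_i = [46.50, 15.50, 31.00]
χ² = (40−46.50)²/46.50 + (34−15.50)²/15.50 + (19−31.00)²/31.00 = 27.6344
df = 2
p-value (upper-tail) = 0.00000
At α=0.05: p < α → reject H₀

reject H₀: yes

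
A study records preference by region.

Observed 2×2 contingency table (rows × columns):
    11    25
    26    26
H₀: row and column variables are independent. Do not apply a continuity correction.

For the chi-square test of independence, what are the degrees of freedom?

df = (r−1)(c−1) = (2−1)·(2−1) = 1

degrees of freedom = 1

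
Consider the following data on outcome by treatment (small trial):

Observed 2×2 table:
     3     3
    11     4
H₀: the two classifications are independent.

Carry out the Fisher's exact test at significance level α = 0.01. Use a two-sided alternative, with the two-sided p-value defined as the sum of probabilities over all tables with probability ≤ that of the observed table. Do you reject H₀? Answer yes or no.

Margins: r₁=6, r₂=15, c₁=14, c₂=7, n=21
p_obs = C(6,3)·C(15,11)/C(21,14); sum pmf over tables with pmf ≤ p_obs
p-value (two-sided) = 0.35436
At α=0.01: p ≥ α → fail to reject H₀

reject H₀: no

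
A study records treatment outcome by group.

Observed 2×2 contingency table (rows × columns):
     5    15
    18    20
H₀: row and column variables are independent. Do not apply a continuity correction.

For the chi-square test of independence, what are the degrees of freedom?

df = (r−1)(c−1) = (2−1)·(2−1) = 1

degrees of freedom = 1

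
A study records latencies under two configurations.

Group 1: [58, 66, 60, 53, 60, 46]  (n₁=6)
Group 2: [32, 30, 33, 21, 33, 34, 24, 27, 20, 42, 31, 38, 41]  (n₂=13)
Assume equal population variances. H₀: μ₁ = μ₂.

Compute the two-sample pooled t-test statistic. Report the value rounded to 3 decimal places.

test statistic = 7.608

x̄₁=57.167, s₁=6.882, n₁=6
x̄₂=31.231, s₂=6.918, n₂=13
s_p² = [5·6.882² + 12·6.918²]/17 = 47.7142
SE = √(s_p²·(1/6+1/13)) = 3.4092
t = (57.167−31.231)/3.4092 = 7.6076
df = 17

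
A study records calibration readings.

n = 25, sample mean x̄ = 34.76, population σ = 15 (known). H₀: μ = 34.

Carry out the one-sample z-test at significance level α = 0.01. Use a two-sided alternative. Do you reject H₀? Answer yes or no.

reject H₀: no

SE = σ/√n = 15/√25 = 3.0000
z = (x̄−μ₀)/SE = (34.76−34)/3.0000 = 0.2533
p-value (two-sided) = 0.80001
At α=0.01: p ≥ α → fail to reject H₀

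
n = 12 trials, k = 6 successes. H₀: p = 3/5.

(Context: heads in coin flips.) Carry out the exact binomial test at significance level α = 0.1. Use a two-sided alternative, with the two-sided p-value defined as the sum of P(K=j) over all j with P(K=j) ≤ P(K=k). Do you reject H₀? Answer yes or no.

reject H₀: no

Exact binomial: n=12, k=6, p₀=3/5=0.6000
P(X=j) = C(n,j)·p₀^j·(1−p₀)^(n−j); p = Σ P(X=j) over j with P(X=j) ≤ P(X=6)
p-value (two-sided) = 0.56013
At α=0.1: p ≥ α → fail to reject H₀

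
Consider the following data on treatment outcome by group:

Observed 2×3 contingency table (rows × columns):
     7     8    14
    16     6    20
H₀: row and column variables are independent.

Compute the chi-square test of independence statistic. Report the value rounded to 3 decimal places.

Row totals [29, 42], col totals [23, 14, 34], n=71
χ² = (7−9.39)²/9.39 + (8−5.72)²/5.72 + (14−13.89)²/13.89 + (16−13.61)²/13.61 + (6−8.28)²/8.28 + (20−20.11)²/20.11 = 2.5722
df = 2

test statistic = 2.572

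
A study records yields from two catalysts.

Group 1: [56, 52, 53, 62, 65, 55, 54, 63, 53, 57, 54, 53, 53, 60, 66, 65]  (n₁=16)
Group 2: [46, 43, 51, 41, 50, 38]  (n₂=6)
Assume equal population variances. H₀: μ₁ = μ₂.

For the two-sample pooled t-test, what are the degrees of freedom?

df = n₁ + n₂ − 2 = 16 + 6 − 2 = 20

degrees of freedom = 20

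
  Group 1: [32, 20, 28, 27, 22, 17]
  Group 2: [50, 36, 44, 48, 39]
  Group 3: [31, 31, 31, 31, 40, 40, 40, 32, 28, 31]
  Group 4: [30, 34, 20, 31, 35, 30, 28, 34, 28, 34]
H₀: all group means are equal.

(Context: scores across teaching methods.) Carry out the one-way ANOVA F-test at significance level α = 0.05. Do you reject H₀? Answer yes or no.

reject H₀: yes

Group means [24.33, 43.40, 33.50, 30.40], grand mean 32.323
SSB = Σnᵢ(x̄ᵢ−x̄)² = 1047.341; SSW = ΣΣ(x−x̄ᵢ)² = 667.433
MSB = 1047.341/3 = 349.1136; MSW = 667.433/27 = 24.7198
F = MSB/MSW = 14.1229
df = (3, 27)
p-value (upper-tail) = 0.00001
At α=0.05: p < α → reject H₀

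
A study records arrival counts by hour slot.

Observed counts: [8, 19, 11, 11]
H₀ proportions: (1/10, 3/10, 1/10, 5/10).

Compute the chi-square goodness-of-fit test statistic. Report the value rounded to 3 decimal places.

n = 49; E_i = n·p_i = [4.90, 14.70, 4.90, 24.50]
χ² = (8−4.90)²/4.90 + (19−14.70)²/14.70 + (11−4.90)²/4.90 + (11−24.50)²/24.50 = 18.2517
df = 3

test statistic = 18.252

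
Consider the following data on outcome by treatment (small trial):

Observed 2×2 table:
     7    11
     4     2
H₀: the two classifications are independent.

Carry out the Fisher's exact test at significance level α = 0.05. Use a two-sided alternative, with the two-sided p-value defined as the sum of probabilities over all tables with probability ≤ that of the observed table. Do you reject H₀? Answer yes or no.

reject H₀: no

Margins: r₁=18, r₂=6, c₁=11, c₂=13, n=24
p_obs = C(18,7)·C(6,4)/C(24,11); sum pmf over tables with pmf ≤ p_obs
p-value (two-sided) = 0.35722
At α=0.05: p ≥ α → fail to reject H₀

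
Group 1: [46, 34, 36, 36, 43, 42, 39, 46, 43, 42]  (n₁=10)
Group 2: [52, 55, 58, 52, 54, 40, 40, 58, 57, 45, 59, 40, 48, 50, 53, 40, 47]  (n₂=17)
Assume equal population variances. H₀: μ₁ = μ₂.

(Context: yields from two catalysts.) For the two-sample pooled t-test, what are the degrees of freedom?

df = n₁ + n₂ − 2 = 10 + 17 − 2 = 25

degrees of freedom = 25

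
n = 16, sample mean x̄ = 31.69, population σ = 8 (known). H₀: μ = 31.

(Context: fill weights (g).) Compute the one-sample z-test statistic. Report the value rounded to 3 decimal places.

test statistic = 0.345

SE = σ/√n = 8/√16 = 2.0000
z = (x̄−μ₀)/SE = (31.69−31)/2.0000 = 0.3450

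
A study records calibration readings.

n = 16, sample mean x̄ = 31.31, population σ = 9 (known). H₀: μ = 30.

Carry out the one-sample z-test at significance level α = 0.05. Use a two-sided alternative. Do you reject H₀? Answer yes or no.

SE = σ/√n = 9/√16 = 2.2500
z = (x̄−μ₀)/SE = (31.31−30)/2.2500 = 0.5822
p-value (two-sided) = 0.56042
At α=0.05: p ≥ α → fail to reject H₀

reject H₀: no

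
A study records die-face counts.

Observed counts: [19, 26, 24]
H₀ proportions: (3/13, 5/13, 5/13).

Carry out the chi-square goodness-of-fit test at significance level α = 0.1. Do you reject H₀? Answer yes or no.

n = 69; E_i = n·p_i = [15.92, 26.54, 26.54]
χ² = (19−15.92)²/15.92 + (26−26.54)²/26.54 + (24−26.54)²/26.54 = 0.8483
df = 2
p-value (upper-tail) = 0.65432
At α=0.1: p ≥ α → fail to reject H₀

reject H₀: no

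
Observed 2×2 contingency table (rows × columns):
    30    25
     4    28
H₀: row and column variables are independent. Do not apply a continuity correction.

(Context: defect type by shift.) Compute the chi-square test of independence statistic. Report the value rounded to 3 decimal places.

test statistic = 15.022

Row totals [55, 32], col totals [34, 53], n=87
χ² = (30−21.49)²/21.49 + (25−33.51)²/33.51 + (4−12.51)²/12.51 + (28−19.49)²/19.49 = 15.0216
df = 1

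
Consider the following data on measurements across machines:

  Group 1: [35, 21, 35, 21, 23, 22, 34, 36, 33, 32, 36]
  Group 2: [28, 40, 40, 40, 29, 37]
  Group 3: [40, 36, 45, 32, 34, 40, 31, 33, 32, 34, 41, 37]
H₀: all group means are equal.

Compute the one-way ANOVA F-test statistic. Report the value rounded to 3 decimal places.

test statistic = 4.343

Group means [29.82, 35.67, 36.25], grand mean 33.690
SSB = Σnᵢ(x̄ᵢ−x̄)² = 266.987; SSW = ΣΣ(x−x̄ᵢ)² = 799.220
MSB = 266.987/2 = 133.4936; MSW = 799.220/26 = 30.7392
F = MSB/MSW = 4.3428
df = (2, 26)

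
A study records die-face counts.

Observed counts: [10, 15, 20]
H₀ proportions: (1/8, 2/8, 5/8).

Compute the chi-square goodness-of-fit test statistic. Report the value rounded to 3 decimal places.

test statistic = 7.000

n = 45; E_i = n·p_i = [5.62, 11.25, 28.12]
χ² = (10−5.62)²/5.62 + (15−11.25)²/11.25 + (20−28.12)²/28.12 = 7.0000
df = 2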